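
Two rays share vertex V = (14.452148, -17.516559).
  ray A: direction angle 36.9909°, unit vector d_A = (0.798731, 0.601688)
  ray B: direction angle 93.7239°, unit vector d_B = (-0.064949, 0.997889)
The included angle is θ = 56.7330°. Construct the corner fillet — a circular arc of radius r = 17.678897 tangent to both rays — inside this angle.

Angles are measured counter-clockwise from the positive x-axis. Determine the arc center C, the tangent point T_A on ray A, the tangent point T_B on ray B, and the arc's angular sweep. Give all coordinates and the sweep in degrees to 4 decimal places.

bisector direction at 65.3574° = (0.416957,0.908926)
center distance |VC| = r/sin(θ/2) = 17.678897/sin(28.3665°) = 37.210128
C = V + |VC|·bis = (29.9672,16.3047)
T_A = V + ((C−V)·d_A)·d_A = V + 32.7422·d_A = (40.6043,2.1840)
T_B = V + ((C−V)·d_B)·d_B = V + 32.7422·d_B = (12.3256,15.1565)
sweep = 180° − θ = 123.2670°

center=(29.9672,16.3047) T_A=(40.6043,2.1840) T_B=(12.3256,15.1565) sweep=123.2670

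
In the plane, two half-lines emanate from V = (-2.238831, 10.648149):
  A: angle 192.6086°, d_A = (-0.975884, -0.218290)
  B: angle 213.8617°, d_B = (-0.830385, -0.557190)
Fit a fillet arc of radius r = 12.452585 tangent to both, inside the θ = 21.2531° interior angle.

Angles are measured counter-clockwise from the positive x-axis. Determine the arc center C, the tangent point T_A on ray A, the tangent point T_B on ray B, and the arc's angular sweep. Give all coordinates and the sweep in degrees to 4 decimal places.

center=(-64.2897,-15.9920) T_A=(-67.0080,-3.8397) T_B=(-57.3512,-26.3324) sweep=158.7469

bisector direction at 203.2351° = (-0.918893,-0.394506)
center distance |VC| = r/sin(θ/2) = 12.452585/sin(10.6265°) = 67.527794
C = V + |VC|·bis = (-64.2897,-15.9920)
T_A = V + ((C−V)·d_A)·d_A = V + 66.3697·d_A = (-67.0080,-3.8397)
T_B = V + ((C−V)·d_B)·d_B = V + 66.3697·d_B = (-57.3512,-26.3324)
sweep = 180° − θ = 158.7469°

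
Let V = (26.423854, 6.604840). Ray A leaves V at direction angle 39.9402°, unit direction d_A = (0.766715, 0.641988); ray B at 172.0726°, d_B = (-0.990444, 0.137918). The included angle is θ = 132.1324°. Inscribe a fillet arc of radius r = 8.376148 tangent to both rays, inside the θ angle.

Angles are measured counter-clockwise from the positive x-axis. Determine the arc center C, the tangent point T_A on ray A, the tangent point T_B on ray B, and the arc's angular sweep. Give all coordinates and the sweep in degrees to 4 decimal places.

center=(23.8969,15.4137) T_A=(29.2743,8.9916) T_B=(22.7417,7.1176) sweep=47.8676

bisector direction at 106.0064° = (-0.275745,0.961231)
center distance |VC| = r/sin(θ/2) = 8.376148/sin(66.0662°) = 9.164127
C = V + |VC|·bis = (23.8969,15.4137)
T_A = V + ((C−V)·d_A)·d_A = V + 3.7177·d_A = (29.2743,8.9916)
T_B = V + ((C−V)·d_B)·d_B = V + 3.7177·d_B = (22.7417,7.1176)
sweep = 180° − θ = 47.8676°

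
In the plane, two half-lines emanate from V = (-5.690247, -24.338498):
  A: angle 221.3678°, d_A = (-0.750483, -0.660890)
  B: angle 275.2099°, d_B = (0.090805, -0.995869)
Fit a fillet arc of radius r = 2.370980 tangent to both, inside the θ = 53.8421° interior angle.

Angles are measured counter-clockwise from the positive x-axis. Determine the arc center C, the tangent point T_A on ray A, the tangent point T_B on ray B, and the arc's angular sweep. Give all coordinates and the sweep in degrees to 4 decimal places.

center=(-7.6274,-29.2037) T_A=(-9.1944,-27.4243) T_B=(-5.2663,-28.9884) sweep=126.1579

bisector direction at 248.2888° = (-0.369928,-0.929061)
center distance |VC| = r/sin(θ/2) = 2.370980/sin(26.9211°) = 5.236699
C = V + |VC|·bis = (-7.6274,-29.2037)
T_A = V + ((C−V)·d_A)·d_A = V + 4.6692·d_A = (-9.1944,-27.4243)
T_B = V + ((C−V)·d_B)·d_B = V + 4.6692·d_B = (-5.2663,-28.9884)
sweep = 180° − θ = 126.1579°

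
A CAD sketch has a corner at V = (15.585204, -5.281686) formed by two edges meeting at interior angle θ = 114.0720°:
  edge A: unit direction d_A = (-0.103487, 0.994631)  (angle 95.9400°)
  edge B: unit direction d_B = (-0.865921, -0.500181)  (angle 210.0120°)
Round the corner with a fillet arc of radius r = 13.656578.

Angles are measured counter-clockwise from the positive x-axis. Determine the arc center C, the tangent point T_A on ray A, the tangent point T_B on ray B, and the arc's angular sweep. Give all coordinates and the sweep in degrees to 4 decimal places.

bisector direction at 152.9760° = (-0.890816,0.454364)
center distance |VC| = r/sin(θ/2) = 13.656578/sin(57.0360°) = 16.276964
C = V + |VC|·bis = (1.0854,2.1140)
T_A = V + ((C−V)·d_A)·d_A = V + 8.8565·d_A = (14.6687,3.5273)
T_B = V + ((C−V)·d_B)·d_B = V + 8.8565·d_B = (7.9162,-9.7115)
sweep = 180° − θ = 65.9280°

center=(1.0854,2.1140) T_A=(14.6687,3.5273) T_B=(7.9162,-9.7115) sweep=65.9280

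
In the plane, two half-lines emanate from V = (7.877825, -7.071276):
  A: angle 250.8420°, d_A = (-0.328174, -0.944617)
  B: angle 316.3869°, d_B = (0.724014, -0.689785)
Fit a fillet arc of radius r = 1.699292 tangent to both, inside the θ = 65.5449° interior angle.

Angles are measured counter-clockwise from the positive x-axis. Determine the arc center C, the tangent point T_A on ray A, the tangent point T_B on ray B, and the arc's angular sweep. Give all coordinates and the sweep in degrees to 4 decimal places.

bisector direction at 283.6145° = (0.235387,-0.971902)
center distance |VC| = r/sin(θ/2) = 1.699292/sin(32.7724°) = 3.139256
C = V + |VC|·bis = (8.6168,-10.1223)
T_A = V + ((C−V)·d_A)·d_A = V + 2.6396·d_A = (7.0116,-9.5647)
T_B = V + ((C−V)·d_B)·d_B = V + 2.6396·d_B = (9.7889,-8.8920)
sweep = 180° − θ = 114.4551°

center=(8.6168,-10.1223) T_A=(7.0116,-9.5647) T_B=(9.7889,-8.8920) sweep=114.4551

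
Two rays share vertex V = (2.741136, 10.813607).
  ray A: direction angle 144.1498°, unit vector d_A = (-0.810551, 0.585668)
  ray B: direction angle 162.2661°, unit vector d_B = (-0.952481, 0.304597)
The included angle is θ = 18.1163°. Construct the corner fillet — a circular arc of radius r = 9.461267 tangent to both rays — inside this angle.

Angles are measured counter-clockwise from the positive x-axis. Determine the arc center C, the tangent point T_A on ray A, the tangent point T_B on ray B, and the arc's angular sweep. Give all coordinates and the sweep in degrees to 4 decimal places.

bisector direction at 153.2080° = (-0.892648,0.450754)
center distance |VC| = r/sin(θ/2) = 9.461267/sin(9.0581°) = 60.095652
C = V + |VC|·bis = (-50.9031,37.9019)
T_A = V + ((C−V)·d_A)·d_A = V + 59.3462·d_A = (-45.3620,45.5708)
T_B = V + ((C−V)·d_B)·d_B = V + 59.3462·d_B = (-53.7850,28.8903)
sweep = 180° − θ = 161.8837°

center=(-50.9031,37.9019) T_A=(-45.3620,45.5708) T_B=(-53.7850,28.8903) sweep=161.8837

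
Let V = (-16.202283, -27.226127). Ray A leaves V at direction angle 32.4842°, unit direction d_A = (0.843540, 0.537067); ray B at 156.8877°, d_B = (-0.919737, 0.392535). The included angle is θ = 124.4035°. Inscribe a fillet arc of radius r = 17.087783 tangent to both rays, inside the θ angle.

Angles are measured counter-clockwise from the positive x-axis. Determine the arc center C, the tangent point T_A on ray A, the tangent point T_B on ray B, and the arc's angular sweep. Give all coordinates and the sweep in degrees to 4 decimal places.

bisector direction at 94.6860° = (-0.081694,0.996657)
center distance |VC| = r/sin(θ/2) = 17.087783/sin(62.2017°) = 19.317065
C = V + |VC|·bis = (-17.7804,-7.9736)
T_A = V + ((C−V)·d_A)·d_A = V + 9.0087·d_A = (-8.6031,-22.3879)
T_B = V + ((C−V)·d_B)·d_B = V + 9.0087·d_B = (-24.4879,-23.6899)
sweep = 180° − θ = 55.5965°

center=(-17.7804,-7.9736) T_A=(-8.6031,-22.3879) T_B=(-24.4879,-23.6899) sweep=55.5965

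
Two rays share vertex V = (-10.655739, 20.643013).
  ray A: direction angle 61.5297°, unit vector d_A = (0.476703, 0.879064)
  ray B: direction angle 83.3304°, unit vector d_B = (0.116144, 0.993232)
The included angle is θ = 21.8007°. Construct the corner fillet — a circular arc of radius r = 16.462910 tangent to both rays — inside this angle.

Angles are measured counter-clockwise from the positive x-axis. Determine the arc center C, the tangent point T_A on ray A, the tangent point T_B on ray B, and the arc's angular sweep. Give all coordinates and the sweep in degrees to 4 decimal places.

center=(15.6246,103.6403) T_A=(30.0966,95.7923) T_B=(-0.7269,105.5523) sweep=158.1993

bisector direction at 72.4300° = (0.301870,0.953349)
center distance |VC| = r/sin(θ/2) = 16.462910/sin(10.9003°) = 87.058617
C = V + |VC|·bis = (15.6246,103.6403)
T_A = V + ((C−V)·d_A)·d_A = V + 85.4879·d_A = (30.0966,95.7923)
T_B = V + ((C−V)·d_B)·d_B = V + 85.4879·d_B = (-0.7269,105.5523)
sweep = 180° − θ = 158.1993°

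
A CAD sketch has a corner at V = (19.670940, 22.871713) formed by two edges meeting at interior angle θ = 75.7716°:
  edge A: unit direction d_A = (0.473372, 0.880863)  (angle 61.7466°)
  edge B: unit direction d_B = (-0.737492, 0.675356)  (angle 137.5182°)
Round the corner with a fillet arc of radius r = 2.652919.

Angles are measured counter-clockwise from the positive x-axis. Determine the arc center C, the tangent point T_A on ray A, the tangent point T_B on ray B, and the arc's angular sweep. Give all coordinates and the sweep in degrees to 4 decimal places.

center=(18.9481,27.1309) T_A=(21.2849,25.8751) T_B=(17.1564,25.1744) sweep=104.2284

bisector direction at 99.6324° = (-0.167326,0.985902)
center distance |VC| = r/sin(θ/2) = 2.652919/sin(37.8858°) = 4.320084
C = V + |VC|·bis = (18.9481,27.1309)
T_A = V + ((C−V)·d_A)·d_A = V + 3.4096·d_A = (21.2849,25.8751)
T_B = V + ((C−V)·d_B)·d_B = V + 3.4096·d_B = (17.1564,25.1744)
sweep = 180° − θ = 104.2284°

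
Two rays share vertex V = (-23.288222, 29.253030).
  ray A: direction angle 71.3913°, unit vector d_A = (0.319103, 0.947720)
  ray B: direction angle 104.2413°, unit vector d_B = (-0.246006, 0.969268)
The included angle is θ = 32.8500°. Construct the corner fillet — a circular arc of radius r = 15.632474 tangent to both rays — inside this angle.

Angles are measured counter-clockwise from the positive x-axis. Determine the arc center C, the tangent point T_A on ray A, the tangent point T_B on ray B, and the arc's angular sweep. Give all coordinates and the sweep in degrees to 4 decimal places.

bisector direction at 87.8163° = (0.038104,0.999274)
center distance |VC| = r/sin(θ/2) = 15.632474/sin(16.4250°) = 55.285307
C = V + |VC|·bis = (-21.1817,84.4982)
T_A = V + ((C−V)·d_A)·d_A = V + 53.0292·d_A = (-6.3664,79.5098)
T_B = V + ((C−V)·d_B)·d_B = V + 53.0292·d_B = (-36.3337,80.6525)
sweep = 180° − θ = 147.1500°

center=(-21.1817,84.4982) T_A=(-6.3664,79.5098) T_B=(-36.3337,80.6525) sweep=147.1500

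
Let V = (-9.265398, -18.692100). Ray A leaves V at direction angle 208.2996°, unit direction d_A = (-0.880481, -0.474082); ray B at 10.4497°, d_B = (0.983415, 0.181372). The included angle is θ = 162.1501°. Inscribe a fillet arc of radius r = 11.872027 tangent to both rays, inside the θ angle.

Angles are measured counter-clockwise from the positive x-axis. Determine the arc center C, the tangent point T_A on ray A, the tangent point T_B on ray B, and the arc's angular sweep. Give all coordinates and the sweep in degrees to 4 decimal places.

bisector direction at 289.3746° = (0.331744,-0.943370)
center distance |VC| = r/sin(θ/2) = 11.872027/sin(81.0751°) = 12.017530
C = V + |VC|·bis = (-5.2787,-30.0291)
T_A = V + ((C−V)·d_A)·d_A = V + 1.8644·d_A = (-10.9070,-19.5760)
T_B = V + ((C−V)·d_B)·d_B = V + 1.8644·d_B = (-7.4319,-18.3539)
sweep = 180° − θ = 17.8499°

center=(-5.2787,-30.0291) T_A=(-10.9070,-19.5760) T_B=(-7.4319,-18.3539) sweep=17.8499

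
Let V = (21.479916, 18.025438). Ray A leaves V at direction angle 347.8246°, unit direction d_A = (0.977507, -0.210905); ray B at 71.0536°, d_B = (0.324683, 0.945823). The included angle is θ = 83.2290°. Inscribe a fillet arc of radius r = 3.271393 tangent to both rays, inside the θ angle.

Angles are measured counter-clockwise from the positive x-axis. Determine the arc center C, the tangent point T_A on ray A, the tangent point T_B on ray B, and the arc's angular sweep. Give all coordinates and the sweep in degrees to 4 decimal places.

center=(25.7698,20.4465) T_A=(25.0799,17.2487) T_B=(22.6757,21.5087) sweep=96.7710

bisector direction at 29.4391° = (0.870879,0.491498)
center distance |VC| = r/sin(θ/2) = 3.271393/sin(41.6145°) = 4.925940
C = V + |VC|·bis = (25.7698,20.4465)
T_A = V + ((C−V)·d_A)·d_A = V + 3.6828·d_A = (25.0799,17.2487)
T_B = V + ((C−V)·d_B)·d_B = V + 3.6828·d_B = (22.6757,21.5087)
sweep = 180° − θ = 96.7710°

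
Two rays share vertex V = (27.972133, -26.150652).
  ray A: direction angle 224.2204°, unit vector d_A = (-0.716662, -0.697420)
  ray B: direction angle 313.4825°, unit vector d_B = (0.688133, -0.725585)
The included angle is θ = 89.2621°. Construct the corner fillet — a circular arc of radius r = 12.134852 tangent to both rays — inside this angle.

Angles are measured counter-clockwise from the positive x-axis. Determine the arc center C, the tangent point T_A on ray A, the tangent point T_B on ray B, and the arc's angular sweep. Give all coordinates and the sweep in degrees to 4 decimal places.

bisector direction at 268.8514° = (-0.020045,-0.999799)
center distance |VC| = r/sin(θ/2) = 12.134852/sin(44.6311°) = 17.272856
C = V + |VC|·bis = (27.6259,-43.4200)
T_A = V + ((C−V)·d_A)·d_A = V + 12.2921·d_A = (19.1628,-34.7234)
T_B = V + ((C−V)·d_B)·d_B = V + 12.2921·d_B = (36.4308,-35.0696)
sweep = 180° − θ = 90.7379°

center=(27.6259,-43.4200) T_A=(19.1628,-34.7234) T_B=(36.4308,-35.0696) sweep=90.7379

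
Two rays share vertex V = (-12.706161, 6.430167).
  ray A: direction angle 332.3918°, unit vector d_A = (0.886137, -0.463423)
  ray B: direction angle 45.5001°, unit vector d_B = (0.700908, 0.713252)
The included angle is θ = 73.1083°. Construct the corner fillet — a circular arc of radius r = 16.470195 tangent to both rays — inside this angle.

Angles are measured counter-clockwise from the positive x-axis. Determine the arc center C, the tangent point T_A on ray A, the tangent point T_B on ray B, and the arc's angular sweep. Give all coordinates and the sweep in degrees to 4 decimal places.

bisector direction at 8.9459° = (0.987835,0.155503)
center distance |VC| = r/sin(θ/2) = 16.470195/sin(36.5541°) = 27.653939
C = V + |VC|·bis = (14.6114,10.7304)
T_A = V + ((C−V)·d_A)·d_A = V + 22.2143·d_A = (6.9787,-3.8644)
T_B = V + ((C−V)·d_B)·d_B = V + 22.2143·d_B = (2.8640,22.2745)
sweep = 180° − θ = 106.8917°

center=(14.6114,10.7304) T_A=(6.9787,-3.8644) T_B=(2.8640,22.2745) sweep=106.8917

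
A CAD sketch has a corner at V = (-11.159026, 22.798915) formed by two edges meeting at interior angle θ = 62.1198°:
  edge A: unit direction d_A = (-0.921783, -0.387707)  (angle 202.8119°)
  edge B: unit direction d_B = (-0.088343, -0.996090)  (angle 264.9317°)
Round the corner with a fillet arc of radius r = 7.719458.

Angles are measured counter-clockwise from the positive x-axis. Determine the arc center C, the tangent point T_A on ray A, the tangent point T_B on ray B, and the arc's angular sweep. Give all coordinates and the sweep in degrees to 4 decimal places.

bisector direction at 233.8718° = (-0.589594,-0.807700)
center distance |VC| = r/sin(θ/2) = 7.719458/sin(31.0599°) = 14.962106
C = V + |VC|·bis = (-19.9806,10.7140)
T_A = V + ((C−V)·d_A)·d_A = V + 12.8170·d_A = (-22.9735,17.8297)
T_B = V + ((C−V)·d_B)·d_B = V + 12.8170·d_B = (-12.2913,10.0321)
sweep = 180° − θ = 117.8802°

center=(-19.9806,10.7140) T_A=(-22.9735,17.8297) T_B=(-12.2913,10.0321) sweep=117.8802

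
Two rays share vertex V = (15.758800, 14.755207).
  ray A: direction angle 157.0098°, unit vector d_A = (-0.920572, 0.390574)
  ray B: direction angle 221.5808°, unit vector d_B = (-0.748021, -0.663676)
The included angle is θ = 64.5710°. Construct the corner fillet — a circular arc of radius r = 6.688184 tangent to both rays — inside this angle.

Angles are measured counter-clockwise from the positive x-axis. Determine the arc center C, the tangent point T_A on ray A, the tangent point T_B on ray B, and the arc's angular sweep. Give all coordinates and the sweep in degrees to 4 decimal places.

center=(3.4018,12.7327) T_A=(6.0140,18.8897) T_B=(7.8406,7.7298) sweep=115.4290

bisector direction at 189.2953° = (-0.986869,-0.161523)
center distance |VC| = r/sin(θ/2) = 6.688184/sin(32.2855°) = 12.521443
C = V + |VC|·bis = (3.4018,12.7327)
T_A = V + ((C−V)·d_A)·d_A = V + 10.5856·d_A = (6.0140,18.8897)
T_B = V + ((C−V)·d_B)·d_B = V + 10.5856·d_B = (7.8406,7.7298)
sweep = 180° − θ = 115.4290°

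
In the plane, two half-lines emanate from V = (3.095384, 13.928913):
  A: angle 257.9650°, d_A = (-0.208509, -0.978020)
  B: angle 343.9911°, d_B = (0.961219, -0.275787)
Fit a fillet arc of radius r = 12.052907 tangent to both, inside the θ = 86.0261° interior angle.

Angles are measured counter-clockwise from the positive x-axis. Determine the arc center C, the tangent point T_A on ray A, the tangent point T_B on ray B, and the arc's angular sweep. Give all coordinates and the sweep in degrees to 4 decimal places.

center=(12.1896,-1.2195) T_A=(0.4016,1.2936) T_B=(15.5136,10.3660) sweep=93.9739

bisector direction at 300.9780° = (0.514710,-0.857365)
center distance |VC| = r/sin(θ/2) = 12.052907/sin(43.0130°) = 17.668612
C = V + |VC|·bis = (12.1896,-1.2195)
T_A = V + ((C−V)·d_A)·d_A = V + 12.9193·d_A = (0.4016,1.2936)
T_B = V + ((C−V)·d_B)·d_B = V + 12.9193·d_B = (15.5136,10.3660)
sweep = 180° − θ = 93.9739°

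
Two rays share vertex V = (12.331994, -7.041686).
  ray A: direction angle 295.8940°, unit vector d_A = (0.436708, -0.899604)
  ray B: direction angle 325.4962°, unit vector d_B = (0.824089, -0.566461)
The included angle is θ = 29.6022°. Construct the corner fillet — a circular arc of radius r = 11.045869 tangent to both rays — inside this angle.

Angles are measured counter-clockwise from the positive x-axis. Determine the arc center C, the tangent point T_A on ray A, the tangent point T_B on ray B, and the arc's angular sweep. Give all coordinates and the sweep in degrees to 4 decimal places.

center=(40.5249,-39.8246) T_A=(30.5880,-44.6484) T_B=(46.7819,-30.7218) sweep=150.3978

bisector direction at 310.6951° = (0.652034,-0.758190)
center distance |VC| = r/sin(θ/2) = 11.045869/sin(14.8011°) = 43.238402
C = V + |VC|·bis = (40.5249,-39.8246)
T_A = V + ((C−V)·d_A)·d_A = V + 41.8037·d_A = (30.5880,-44.6484)
T_B = V + ((C−V)·d_B)·d_B = V + 41.8037·d_B = (46.7819,-30.7218)
sweep = 180° − θ = 150.3978°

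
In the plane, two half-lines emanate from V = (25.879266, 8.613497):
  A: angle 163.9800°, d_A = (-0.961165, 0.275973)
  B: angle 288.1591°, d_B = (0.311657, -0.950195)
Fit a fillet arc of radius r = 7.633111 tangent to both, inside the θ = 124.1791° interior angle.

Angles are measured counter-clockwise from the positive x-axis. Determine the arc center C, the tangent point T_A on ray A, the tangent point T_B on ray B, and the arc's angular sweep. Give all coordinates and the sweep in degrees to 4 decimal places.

center=(19.8864,2.3927) T_A=(21.9930,9.7293) T_B=(27.1394,4.7716) sweep=55.8209

bisector direction at 226.0696° = (-0.693785,-0.720182)
center distance |VC| = r/sin(θ/2) = 7.633111/sin(62.0896°) = 8.637865
C = V + |VC|·bis = (19.8864,2.3927)
T_A = V + ((C−V)·d_A)·d_A = V + 4.0433·d_A = (21.9930,9.7293)
T_B = V + ((C−V)·d_B)·d_B = V + 4.0433·d_B = (27.1394,4.7716)
sweep = 180° − θ = 55.8209°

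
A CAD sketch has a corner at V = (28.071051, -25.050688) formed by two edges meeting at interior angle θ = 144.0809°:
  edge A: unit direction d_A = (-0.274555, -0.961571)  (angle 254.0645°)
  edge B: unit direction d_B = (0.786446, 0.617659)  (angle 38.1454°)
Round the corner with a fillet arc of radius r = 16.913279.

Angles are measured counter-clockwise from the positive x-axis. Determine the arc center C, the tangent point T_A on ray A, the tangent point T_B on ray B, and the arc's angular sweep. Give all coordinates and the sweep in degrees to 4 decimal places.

bisector direction at 326.1049° = (0.830060,-0.557673)
center distance |VC| = r/sin(θ/2) = 16.913279/sin(72.0405°) = 17.779600
C = V + |VC|·bis = (42.8292,-34.9659)
T_A = V + ((C−V)·d_A)·d_A = V + 5.4823·d_A = (26.5659,-30.3223)
T_B = V + ((C−V)·d_B)·d_B = V + 5.4823·d_B = (32.3826,-21.6645)
sweep = 180° − θ = 35.9191°

center=(42.8292,-34.9659) T_A=(26.5659,-30.3223) T_B=(32.3826,-21.6645) sweep=35.9191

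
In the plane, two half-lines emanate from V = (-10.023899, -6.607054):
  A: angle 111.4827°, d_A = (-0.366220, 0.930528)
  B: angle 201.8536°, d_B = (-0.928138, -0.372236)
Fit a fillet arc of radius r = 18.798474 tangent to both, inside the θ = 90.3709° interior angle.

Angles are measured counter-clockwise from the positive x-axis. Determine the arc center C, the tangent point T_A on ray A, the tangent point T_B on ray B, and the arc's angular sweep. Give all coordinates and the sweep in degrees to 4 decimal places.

center=(-34.3564,3.8882) T_A=(-16.8639,10.7726) T_B=(-27.3589,-13.5594) sweep=89.6291

bisector direction at 156.6682° = (-0.918226,0.396056)
center distance |VC| = r/sin(θ/2) = 18.798474/sin(45.1855°) = 26.499425
C = V + |VC|·bis = (-34.3564,3.8882)
T_A = V + ((C−V)·d_A)·d_A = V + 18.6772·d_A = (-16.8639,10.7726)
T_B = V + ((C−V)·d_B)·d_B = V + 18.6772·d_B = (-27.3589,-13.5594)
sweep = 180° − θ = 89.6291°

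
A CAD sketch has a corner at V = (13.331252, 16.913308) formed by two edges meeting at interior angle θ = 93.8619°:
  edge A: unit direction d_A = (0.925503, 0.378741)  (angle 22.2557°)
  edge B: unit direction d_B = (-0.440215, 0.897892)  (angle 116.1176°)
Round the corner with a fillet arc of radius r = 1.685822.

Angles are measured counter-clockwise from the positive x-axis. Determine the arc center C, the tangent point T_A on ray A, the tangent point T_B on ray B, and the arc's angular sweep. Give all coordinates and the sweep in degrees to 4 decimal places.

center=(14.1512,19.0704) T_A=(14.7897,17.5101) T_B=(12.6375,18.3283) sweep=86.1381

bisector direction at 69.1867° = (0.355325,0.934743)
center distance |VC| = r/sin(θ/2) = 1.685822/sin(46.9310°) = 2.307666
C = V + |VC|·bis = (14.1512,19.0704)
T_A = V + ((C−V)·d_A)·d_A = V + 1.5759·d_A = (14.7897,17.5101)
T_B = V + ((C−V)·d_B)·d_B = V + 1.5759·d_B = (12.6375,18.3283)
sweep = 180° − θ = 86.1381°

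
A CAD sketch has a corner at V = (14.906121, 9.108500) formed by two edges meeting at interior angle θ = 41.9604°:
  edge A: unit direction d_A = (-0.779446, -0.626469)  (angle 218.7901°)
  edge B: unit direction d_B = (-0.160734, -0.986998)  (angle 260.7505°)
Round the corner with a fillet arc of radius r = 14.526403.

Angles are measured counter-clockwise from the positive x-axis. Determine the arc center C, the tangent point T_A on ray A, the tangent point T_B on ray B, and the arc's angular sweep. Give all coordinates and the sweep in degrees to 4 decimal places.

center=(-5.5203,-25.9458) T_A=(-14.6206,-14.6232) T_B=(8.8172,-28.2807) sweep=138.0396

bisector direction at 239.7703° = (-0.503468,-0.864014)
center distance |VC| = r/sin(θ/2) = 14.526403/sin(20.9802°) = 40.571410
C = V + |VC|·bis = (-5.5203,-25.9458)
T_A = V + ((C−V)·d_A)·d_A = V + 37.8817·d_A = (-14.6206,-14.6232)
T_B = V + ((C−V)·d_B)·d_B = V + 37.8817·d_B = (8.8172,-28.2807)
sweep = 180° − θ = 138.0396°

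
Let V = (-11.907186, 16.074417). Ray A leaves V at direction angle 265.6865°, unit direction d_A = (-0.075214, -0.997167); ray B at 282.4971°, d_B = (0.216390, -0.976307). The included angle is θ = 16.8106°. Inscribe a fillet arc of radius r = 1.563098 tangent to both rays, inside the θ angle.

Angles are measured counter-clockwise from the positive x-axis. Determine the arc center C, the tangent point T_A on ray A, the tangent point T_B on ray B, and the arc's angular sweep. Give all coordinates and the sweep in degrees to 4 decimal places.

bisector direction at 274.0918° = (0.071355,-0.997451)
center distance |VC| = r/sin(θ/2) = 1.563098/sin(8.4053°) = 10.693367
C = V + |VC|·bis = (-11.1442,5.4083)
T_A = V + ((C−V)·d_A)·d_A = V + 10.5785·d_A = (-12.7028,5.5259)
T_B = V + ((C−V)·d_B)·d_B = V + 10.5785·d_B = (-9.6181,5.7465)
sweep = 180° − θ = 163.1894°

center=(-11.1442,5.4083) T_A=(-12.7028,5.5259) T_B=(-9.6181,5.7465) sweep=163.1894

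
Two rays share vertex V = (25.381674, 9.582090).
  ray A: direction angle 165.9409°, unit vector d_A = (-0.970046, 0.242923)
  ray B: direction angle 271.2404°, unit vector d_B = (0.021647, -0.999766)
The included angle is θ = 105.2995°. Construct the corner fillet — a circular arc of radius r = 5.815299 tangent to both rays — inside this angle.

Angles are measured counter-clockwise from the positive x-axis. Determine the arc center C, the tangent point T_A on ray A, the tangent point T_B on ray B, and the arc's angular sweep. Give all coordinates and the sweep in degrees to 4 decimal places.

bisector direction at 218.5907° = (-0.781622,-0.623752)
center distance |VC| = r/sin(θ/2) = 5.815299/sin(52.6497°) = 7.315378
C = V + |VC|·bis = (19.6638,5.0191)
T_A = V + ((C−V)·d_A)·d_A = V + 4.4381·d_A = (21.0765,10.6602)
T_B = V + ((C−V)·d_B)·d_B = V + 4.4381·d_B = (25.4777,5.1450)
sweep = 180° − θ = 74.7005°

center=(19.6638,5.0191) T_A=(21.0765,10.6602) T_B=(25.4777,5.1450) sweep=74.7005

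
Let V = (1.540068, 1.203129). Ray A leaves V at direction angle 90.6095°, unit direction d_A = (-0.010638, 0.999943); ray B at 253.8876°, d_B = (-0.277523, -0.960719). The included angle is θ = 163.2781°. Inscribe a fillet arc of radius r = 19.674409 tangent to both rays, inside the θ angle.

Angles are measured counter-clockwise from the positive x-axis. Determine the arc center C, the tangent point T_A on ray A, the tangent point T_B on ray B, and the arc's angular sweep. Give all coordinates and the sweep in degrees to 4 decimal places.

center=(-18.1640,3.8852) T_A=(1.5093,4.0945) T_B=(0.7376,-1.5749) sweep=16.7219

bisector direction at 172.2485° = (-0.990862,0.134876)
center distance |VC| = r/sin(θ/2) = 19.674409/sin(81.6390°) = 19.885762
C = V + |VC|·bis = (-18.1640,3.8852)
T_A = V + ((C−V)·d_A)·d_A = V + 2.8916·d_A = (1.5093,4.0945)
T_B = V + ((C−V)·d_B)·d_B = V + 2.8916·d_B = (0.7376,-1.5749)
sweep = 180° − θ = 16.7219°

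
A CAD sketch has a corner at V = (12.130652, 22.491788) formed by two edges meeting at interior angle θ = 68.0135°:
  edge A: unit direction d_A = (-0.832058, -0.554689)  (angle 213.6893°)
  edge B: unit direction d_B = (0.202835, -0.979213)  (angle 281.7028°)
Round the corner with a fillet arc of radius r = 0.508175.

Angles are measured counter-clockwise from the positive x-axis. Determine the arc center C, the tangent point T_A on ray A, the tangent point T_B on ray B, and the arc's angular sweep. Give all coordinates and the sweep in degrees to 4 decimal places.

center=(11.7858,21.6512) T_A=(11.5039,22.0740) T_B=(12.2834,21.7542) sweep=111.9865

bisector direction at 247.6960° = (-0.379520,-0.925184)
center distance |VC| = r/sin(θ/2) = 0.508175/sin(34.0067°) = 0.908606
C = V + |VC|·bis = (11.7858,21.6512)
T_A = V + ((C−V)·d_A)·d_A = V + 0.7532·d_A = (11.5039,22.0740)
T_B = V + ((C−V)·d_B)·d_B = V + 0.7532·d_B = (12.2834,21.7542)
sweep = 180° − θ = 111.9865°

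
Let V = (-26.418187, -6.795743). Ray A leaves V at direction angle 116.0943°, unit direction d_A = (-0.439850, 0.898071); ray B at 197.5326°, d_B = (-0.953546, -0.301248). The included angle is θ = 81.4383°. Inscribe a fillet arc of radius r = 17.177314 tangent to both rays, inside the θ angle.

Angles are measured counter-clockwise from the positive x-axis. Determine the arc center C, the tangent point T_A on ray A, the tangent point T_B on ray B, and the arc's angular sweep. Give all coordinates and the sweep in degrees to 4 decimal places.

center=(-50.6227,3.5716) T_A=(-35.1963,11.1270) T_B=(-45.4481,-12.8077) sweep=98.5617

bisector direction at 156.8135° = (-0.919228,0.393726)
center distance |VC| = r/sin(θ/2) = 17.177314/sin(40.7191°) = 26.331368
C = V + |VC|·bis = (-50.6227,3.5716)
T_A = V + ((C−V)·d_A)·d_A = V + 19.9570·d_A = (-35.1963,11.1270)
T_B = V + ((C−V)·d_B)·d_B = V + 19.9570·d_B = (-45.4481,-12.8077)
sweep = 180° − θ = 98.5617°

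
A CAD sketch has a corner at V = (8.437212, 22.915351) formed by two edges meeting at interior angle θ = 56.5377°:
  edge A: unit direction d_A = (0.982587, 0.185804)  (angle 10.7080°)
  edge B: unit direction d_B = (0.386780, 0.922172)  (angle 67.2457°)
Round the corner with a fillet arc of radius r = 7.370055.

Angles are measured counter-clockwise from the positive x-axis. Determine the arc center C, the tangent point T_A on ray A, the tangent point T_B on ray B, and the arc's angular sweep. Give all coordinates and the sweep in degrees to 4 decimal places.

center=(20.5347,32.7036) T_A=(21.9041,25.4619) T_B=(13.7382,35.5542) sweep=123.4623

bisector direction at 38.9769° = (0.777400,0.629006)
center distance |VC| = r/sin(θ/2) = 7.370055/sin(28.2689°) = 15.561461
C = V + |VC|·bis = (20.5347,32.7036)
T_A = V + ((C−V)·d_A)·d_A = V + 13.7055·d_A = (21.9041,25.4619)
T_B = V + ((C−V)·d_B)·d_B = V + 13.7055·d_B = (13.7382,35.5542)
sweep = 180° − θ = 123.4623°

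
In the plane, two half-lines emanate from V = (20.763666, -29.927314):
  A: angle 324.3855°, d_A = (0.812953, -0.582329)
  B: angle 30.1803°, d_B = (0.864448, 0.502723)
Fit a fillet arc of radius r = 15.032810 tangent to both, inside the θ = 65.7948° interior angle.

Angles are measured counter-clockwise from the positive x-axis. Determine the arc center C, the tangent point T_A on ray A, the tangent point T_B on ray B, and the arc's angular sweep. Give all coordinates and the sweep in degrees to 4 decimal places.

bisector direction at 357.2829° = (0.998876,-0.047405)
center distance |VC| = r/sin(θ/2) = 15.032810/sin(32.8974°) = 27.677783
C = V + |VC|·bis = (48.4103,-31.2394)
T_A = V + ((C−V)·d_A)·d_A = V + 23.2395·d_A = (39.6563,-43.4603)
T_B = V + ((C−V)·d_B)·d_B = V + 23.2395·d_B = (40.8530,-18.2443)
sweep = 180° − θ = 114.2052°

center=(48.4103,-31.2394) T_A=(39.6563,-43.4603) T_B=(40.8530,-18.2443) sweep=114.2052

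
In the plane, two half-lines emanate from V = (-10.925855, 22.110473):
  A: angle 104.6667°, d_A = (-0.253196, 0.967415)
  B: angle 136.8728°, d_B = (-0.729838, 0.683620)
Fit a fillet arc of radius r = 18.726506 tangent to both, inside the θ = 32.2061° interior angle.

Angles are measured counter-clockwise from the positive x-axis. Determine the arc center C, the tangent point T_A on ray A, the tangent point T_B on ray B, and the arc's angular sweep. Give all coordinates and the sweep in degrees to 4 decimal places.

center=(-45.4661,80.1219) T_A=(-27.3498,84.8633) T_B=(-58.2679,66.4546) sweep=147.7939

bisector direction at 120.7698° = (-0.511589,0.859230)
center distance |VC| = r/sin(θ/2) = 18.726506/sin(16.1030°) = 67.515556
C = V + |VC|·bis = (-45.4661,80.1219)
T_A = V + ((C−V)·d_A)·d_A = V + 64.8665·d_A = (-27.3498,84.8633)
T_B = V + ((C−V)·d_B)·d_B = V + 64.8665·d_B = (-58.2679,66.4546)
sweep = 180° − θ = 147.7939°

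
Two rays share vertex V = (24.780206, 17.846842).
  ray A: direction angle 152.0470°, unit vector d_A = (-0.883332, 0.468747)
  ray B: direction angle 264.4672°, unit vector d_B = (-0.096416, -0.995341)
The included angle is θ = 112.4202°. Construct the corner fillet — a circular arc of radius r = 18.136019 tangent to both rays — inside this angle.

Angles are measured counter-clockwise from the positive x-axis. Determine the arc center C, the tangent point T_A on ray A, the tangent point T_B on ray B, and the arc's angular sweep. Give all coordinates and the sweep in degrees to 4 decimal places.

center=(5.5585,7.5156) T_A=(14.0598,23.5357) T_B=(23.6101,5.7670) sweep=67.5798

bisector direction at 208.2571° = (-0.880832,-0.473429)
center distance |VC| = r/sin(θ/2) = 18.136019/sin(56.2101°) = 21.822164
C = V + |VC|·bis = (5.5585,7.5156)
T_A = V + ((C−V)·d_A)·d_A = V + 12.1364·d_A = (14.0598,23.5357)
T_B = V + ((C−V)·d_B)·d_B = V + 12.1364·d_B = (23.6101,5.7670)
sweep = 180° − θ = 67.5798°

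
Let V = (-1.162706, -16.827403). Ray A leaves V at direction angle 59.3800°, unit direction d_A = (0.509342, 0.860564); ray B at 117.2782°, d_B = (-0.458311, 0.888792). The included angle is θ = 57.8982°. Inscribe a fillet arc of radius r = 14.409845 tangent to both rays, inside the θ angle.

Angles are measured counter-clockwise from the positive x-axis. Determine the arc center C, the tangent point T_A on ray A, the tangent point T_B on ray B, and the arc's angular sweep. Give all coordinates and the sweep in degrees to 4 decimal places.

center=(-0.2946,12.9304) T_A=(12.1060,5.5908) T_B=(-13.1020,6.3262) sweep=122.1018

bisector direction at 88.3291° = (0.029159,0.999575)
center distance |VC| = r/sin(θ/2) = 14.409845/sin(28.9491°) = 29.770412
C = V + |VC|·bis = (-0.2946,12.9304)
T_A = V + ((C−V)·d_A)·d_A = V + 26.0506·d_A = (12.1060,5.5908)
T_B = V + ((C−V)·d_B)·d_B = V + 26.0506·d_B = (-13.1020,6.3262)
sweep = 180° − θ = 122.1018°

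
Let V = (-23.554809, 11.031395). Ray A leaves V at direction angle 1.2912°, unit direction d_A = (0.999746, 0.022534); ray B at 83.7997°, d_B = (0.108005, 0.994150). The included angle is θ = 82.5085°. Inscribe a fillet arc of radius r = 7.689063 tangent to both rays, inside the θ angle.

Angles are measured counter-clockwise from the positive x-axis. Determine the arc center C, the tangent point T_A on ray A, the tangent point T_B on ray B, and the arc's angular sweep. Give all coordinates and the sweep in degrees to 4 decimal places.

bisector direction at 42.5455° = (0.736741,0.676175)
center distance |VC| = r/sin(θ/2) = 7.689063/sin(41.2542°) = 11.660668
C = V + |VC|·bis = (-14.9639,18.9160)
T_A = V + ((C−V)·d_A)·d_A = V + 8.7664·d_A = (-14.7907,11.2289)
T_B = V + ((C−V)·d_B)·d_B = V + 8.7664·d_B = (-22.6080,19.7465)
sweep = 180° − θ = 97.4915°

center=(-14.9639,18.9160) T_A=(-14.7907,11.2289) T_B=(-22.6080,19.7465) sweep=97.4915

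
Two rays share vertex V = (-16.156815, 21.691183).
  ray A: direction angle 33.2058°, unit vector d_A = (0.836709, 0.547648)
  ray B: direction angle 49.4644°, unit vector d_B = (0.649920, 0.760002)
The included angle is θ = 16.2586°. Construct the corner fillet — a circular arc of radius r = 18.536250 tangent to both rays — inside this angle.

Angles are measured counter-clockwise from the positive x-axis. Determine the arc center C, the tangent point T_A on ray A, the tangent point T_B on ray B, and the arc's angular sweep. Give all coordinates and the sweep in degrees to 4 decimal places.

bisector direction at 41.3351° = (0.750860,0.660462)
center distance |VC| = r/sin(θ/2) = 18.536250/sin(8.1293°) = 131.083930
C = V + |VC|·bis = (82.2688,108.2671)
T_A = V + ((C−V)·d_A)·d_A = V + 129.7667·d_A = (92.4202,92.7577)
T_B = V + ((C−V)·d_B)·d_B = V + 129.7667·d_B = (68.1812,120.3142)
sweep = 180° − θ = 163.7414°

center=(82.2688,108.2671) T_A=(92.4202,92.7577) T_B=(68.1812,120.3142) sweep=163.7414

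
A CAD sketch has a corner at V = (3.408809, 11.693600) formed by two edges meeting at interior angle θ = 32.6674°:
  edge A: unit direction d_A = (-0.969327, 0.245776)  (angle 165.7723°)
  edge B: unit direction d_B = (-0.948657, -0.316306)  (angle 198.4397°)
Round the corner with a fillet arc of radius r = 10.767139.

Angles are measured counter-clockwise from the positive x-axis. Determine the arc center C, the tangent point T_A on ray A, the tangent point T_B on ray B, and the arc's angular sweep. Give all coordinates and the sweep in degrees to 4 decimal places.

bisector direction at 182.1060° = (-0.999325,-0.036748)
center distance |VC| = r/sin(θ/2) = 10.767139/sin(16.3337°) = 38.285721
C = V + |VC|·bis = (-34.8511,10.2867)
T_A = V + ((C−V)·d_A)·d_A = V + 36.7405·d_A = (-32.2047,20.7235)
T_B = V + ((C−V)·d_B)·d_B = V + 36.7405·d_B = (-31.4453,0.0723)
sweep = 180° − θ = 147.3326°

center=(-34.8511,10.2867) T_A=(-32.2047,20.7235) T_B=(-31.4453,0.0723) sweep=147.3326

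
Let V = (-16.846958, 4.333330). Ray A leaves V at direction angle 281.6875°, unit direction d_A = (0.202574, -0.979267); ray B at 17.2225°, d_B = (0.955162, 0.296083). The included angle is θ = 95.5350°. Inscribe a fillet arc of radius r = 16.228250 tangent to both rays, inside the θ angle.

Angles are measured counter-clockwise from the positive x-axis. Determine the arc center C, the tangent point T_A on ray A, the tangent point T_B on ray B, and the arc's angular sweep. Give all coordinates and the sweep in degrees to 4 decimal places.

bisector direction at 329.4550° = (0.861230,-0.508215)
center distance |VC| = r/sin(θ/2) = 16.228250/sin(47.7675°) = 21.917526
C = V + |VC|·bis = (2.0291,-6.8055)
T_A = V + ((C−V)·d_A)·d_A = V + 14.7317·d_A = (-13.8627,-10.0929)
T_B = V + ((C−V)·d_B)·d_B = V + 14.7317·d_B = (-2.7758,8.6951)
sweep = 180° − θ = 84.4650°

center=(2.0291,-6.8055) T_A=(-13.8627,-10.0929) T_B=(-2.7758,8.6951) sweep=84.4650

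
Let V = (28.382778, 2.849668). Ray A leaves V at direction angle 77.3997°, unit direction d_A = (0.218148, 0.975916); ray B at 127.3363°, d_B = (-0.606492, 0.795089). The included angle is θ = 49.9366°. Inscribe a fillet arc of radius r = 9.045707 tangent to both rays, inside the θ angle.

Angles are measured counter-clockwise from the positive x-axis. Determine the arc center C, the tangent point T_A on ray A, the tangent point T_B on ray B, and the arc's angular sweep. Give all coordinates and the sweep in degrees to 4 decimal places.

center=(23.7928,23.7817) T_A=(32.6207,21.8084) T_B=(16.6007,18.2956) sweep=130.0634

bisector direction at 102.3680° = (-0.214190,0.976792)
center distance |VC| = r/sin(θ/2) = 9.045707/sin(24.9683°) = 21.429395
C = V + |VC|·bis = (23.7928,23.7817)
T_A = V + ((C−V)·d_A)·d_A = V + 19.4266·d_A = (32.6207,21.8084)
T_B = V + ((C−V)·d_B)·d_B = V + 19.4266·d_B = (16.6007,18.2956)
sweep = 180° − θ = 130.0634°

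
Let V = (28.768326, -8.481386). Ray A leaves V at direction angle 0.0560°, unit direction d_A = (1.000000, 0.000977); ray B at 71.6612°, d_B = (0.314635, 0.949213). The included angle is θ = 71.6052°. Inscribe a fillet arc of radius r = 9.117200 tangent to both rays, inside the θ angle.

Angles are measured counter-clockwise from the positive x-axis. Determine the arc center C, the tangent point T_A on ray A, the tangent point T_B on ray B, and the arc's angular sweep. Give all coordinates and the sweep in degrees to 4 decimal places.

center=(41.3995,0.6482) T_A=(41.4084,-8.4690) T_B=(32.7453,3.5168) sweep=108.3948

bisector direction at 35.8586° = (0.810465,0.585787)
center distance |VC| = r/sin(θ/2) = 9.117200/sin(35.8026°) = 15.585104
C = V + |VC|·bis = (41.3995,0.6482)
T_A = V + ((C−V)·d_A)·d_A = V + 12.6401·d_A = (41.4084,-8.4690)
T_B = V + ((C−V)·d_B)·d_B = V + 12.6401·d_B = (32.7453,3.5168)
sweep = 180° − θ = 108.3948°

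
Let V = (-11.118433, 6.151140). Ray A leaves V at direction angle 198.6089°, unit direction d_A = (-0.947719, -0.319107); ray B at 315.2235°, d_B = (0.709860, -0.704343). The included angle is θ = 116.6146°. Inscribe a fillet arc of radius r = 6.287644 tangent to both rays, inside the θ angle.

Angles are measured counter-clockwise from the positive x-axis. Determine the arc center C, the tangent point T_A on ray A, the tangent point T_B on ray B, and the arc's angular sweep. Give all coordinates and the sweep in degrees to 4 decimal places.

center=(-12.7913,-1.0466) T_A=(-14.7977,4.9123) T_B=(-8.3626,3.4167) sweep=63.3854

bisector direction at 256.9162° = (-0.226376,-0.974040)
center distance |VC| = r/sin(θ/2) = 6.287644/sin(58.3073°) = 7.389595
C = V + |VC|·bis = (-12.7913,-1.0466)
T_A = V + ((C−V)·d_A)·d_A = V + 3.8822·d_A = (-14.7977,4.9123)
T_B = V + ((C−V)·d_B)·d_B = V + 3.8822·d_B = (-8.3626,3.4167)
sweep = 180° − θ = 63.3854°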